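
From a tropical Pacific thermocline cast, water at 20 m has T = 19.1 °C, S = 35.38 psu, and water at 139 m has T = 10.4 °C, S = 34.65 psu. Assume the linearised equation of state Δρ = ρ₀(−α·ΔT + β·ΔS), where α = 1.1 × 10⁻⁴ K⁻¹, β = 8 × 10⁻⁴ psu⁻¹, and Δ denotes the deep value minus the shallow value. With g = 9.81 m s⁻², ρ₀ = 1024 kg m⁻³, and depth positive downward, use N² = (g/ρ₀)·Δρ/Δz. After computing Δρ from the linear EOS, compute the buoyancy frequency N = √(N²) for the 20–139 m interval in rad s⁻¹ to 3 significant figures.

5.55 × 10⁻³ rad s⁻¹

ΔT = -8.7 K, ΔS = -0.73 psu (deep − shallow).
Δρ/ρ₀ = −αΔT + βΔS = 9.57 × 10⁻⁴ − 5.84 × 10⁻⁴ = 3.73 × 10⁻⁴, so Δρ ≈ 0.3820 kg m⁻³.
N² = (g/ρ₀)·Δρ/Δz = g·(Δρ/ρ₀)/Δz = 9.81 × 3.73 × 10⁻⁴ / 119 = 3.0749 × 10⁻⁵ s⁻².
N = √(3.0749 × 10⁻⁵) = 5.5452 × 10⁻³ rad s⁻¹ ≈ 5.55 × 10⁻³ rad s⁻¹.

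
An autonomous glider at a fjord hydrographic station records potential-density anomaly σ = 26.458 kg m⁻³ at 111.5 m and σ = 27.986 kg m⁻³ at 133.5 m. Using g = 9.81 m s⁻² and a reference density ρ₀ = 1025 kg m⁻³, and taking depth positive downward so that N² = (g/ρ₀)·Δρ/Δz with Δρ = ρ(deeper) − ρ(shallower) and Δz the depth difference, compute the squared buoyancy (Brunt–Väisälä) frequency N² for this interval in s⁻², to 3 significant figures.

Δρ = 1027.986 − 1026.458 = 1.528 kg m⁻³ over Δz = 133.5 − 111.5 = 22 m.
N² = (9.81/1025) × (1.528/22) = 6.6473 × 10⁻⁴ s⁻² ≈ 6.65 × 10⁻⁴ s⁻².

6.65 × 10⁻⁴ s⁻²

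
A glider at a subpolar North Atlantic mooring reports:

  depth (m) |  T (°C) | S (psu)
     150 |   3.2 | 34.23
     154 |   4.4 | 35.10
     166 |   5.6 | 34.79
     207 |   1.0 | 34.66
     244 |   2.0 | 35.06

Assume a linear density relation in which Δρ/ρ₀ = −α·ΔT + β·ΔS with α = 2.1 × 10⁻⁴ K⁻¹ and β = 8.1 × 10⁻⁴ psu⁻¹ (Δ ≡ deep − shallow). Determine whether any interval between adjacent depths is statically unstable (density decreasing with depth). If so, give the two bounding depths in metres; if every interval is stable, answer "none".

Evaluate Δρ/ρ₀ = −αΔT + βΔS across each adjacent pair:
  150–154 m: −αΔT+βΔS = −(2.1 × 10⁻⁴)(+1.2)+(8.1 × 10⁻⁴)(+0.87) = 4.5 × 10⁻⁴ → stable
  154–166 m: −αΔT+βΔS = −(2.1 × 10⁻⁴)(+1.2)+(8.1 × 10⁻⁴)(-0.31) = -5.0 × 10⁻⁴ → UNSTABLE
  166–207 m: −αΔT+βΔS = −(2.1 × 10⁻⁴)(-4.6)+(8.1 × 10⁻⁴)(-0.13) = 8.6 × 10⁻⁴ → stable
  207–244 m: −αΔT+βΔS = −(2.1 × 10⁻⁴)(+1.0)+(8.1 × 10⁻⁴)(+0.40) = 1.1 × 10⁻⁴ → stable
The 154–166 m interval has Δρ < 0: lighter water underlies denser water.

154–166 m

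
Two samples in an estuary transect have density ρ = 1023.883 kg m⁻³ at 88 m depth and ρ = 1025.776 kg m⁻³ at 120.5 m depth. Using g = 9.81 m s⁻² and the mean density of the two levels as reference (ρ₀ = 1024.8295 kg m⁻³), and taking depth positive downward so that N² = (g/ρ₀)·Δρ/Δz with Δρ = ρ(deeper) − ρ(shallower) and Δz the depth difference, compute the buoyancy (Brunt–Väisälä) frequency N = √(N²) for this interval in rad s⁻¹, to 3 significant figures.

Δρ = 1025.776 − 1023.883 = 1.893 kg m⁻³ over Δz = 120.5 − 88 = 32.5 m.
N² = (9.81/1024.8295) × (1.893/32.5) = 5.5755 × 10⁻⁴ s⁻².
N = √(5.5755 × 10⁻⁴) = 0.023612 rad s⁻¹ ≈ 0.0236 rad s⁻¹.

0.0236 rad s⁻¹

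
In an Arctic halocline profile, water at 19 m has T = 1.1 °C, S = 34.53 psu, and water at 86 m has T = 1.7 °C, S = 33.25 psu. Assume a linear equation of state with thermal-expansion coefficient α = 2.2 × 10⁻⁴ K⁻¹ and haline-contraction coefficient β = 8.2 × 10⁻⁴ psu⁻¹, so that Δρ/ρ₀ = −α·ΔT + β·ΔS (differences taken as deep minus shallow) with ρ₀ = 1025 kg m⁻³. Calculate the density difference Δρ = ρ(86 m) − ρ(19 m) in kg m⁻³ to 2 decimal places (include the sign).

ΔT = +0.6 K, ΔS = -1.28 psu (deep − shallow).
Δρ/ρ₀ = −(2.2 × 10⁻⁴)(+0.6) + (8.2 × 10⁻⁴)(-1.28) = -1.1816 × 10⁻³.
Δρ = 1025 × (-1.1816 × 10⁻³) = -1.21 kg m⁻³.
Negative Δρ: lighter below, statically unstable.

-1.21 kg m⁻³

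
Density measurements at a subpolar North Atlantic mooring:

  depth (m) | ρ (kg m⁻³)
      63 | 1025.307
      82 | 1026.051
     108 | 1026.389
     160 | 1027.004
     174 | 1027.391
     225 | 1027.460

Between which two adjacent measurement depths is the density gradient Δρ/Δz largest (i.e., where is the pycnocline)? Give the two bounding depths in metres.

63–82 m

Compute the density gradient over each adjacent pair:
  63–82 m: Δρ/Δz = 0.744/19 = 0.039 kg m⁻⁴
  82–108 m: Δρ/Δz = 0.338/26 = 0.013 kg m⁻⁴
  108–160 m: Δρ/Δz = 0.615/52 = 0.012 kg m⁻⁴
  160–174 m: Δρ/Δz = 0.387/14 = 0.028 kg m⁻⁴
  174–225 m: Δρ/Δz = 0.069/51 = 1.4 × 10⁻³ kg m⁻⁴
The largest gradient is in the 63–82 m interval — the pycnocline.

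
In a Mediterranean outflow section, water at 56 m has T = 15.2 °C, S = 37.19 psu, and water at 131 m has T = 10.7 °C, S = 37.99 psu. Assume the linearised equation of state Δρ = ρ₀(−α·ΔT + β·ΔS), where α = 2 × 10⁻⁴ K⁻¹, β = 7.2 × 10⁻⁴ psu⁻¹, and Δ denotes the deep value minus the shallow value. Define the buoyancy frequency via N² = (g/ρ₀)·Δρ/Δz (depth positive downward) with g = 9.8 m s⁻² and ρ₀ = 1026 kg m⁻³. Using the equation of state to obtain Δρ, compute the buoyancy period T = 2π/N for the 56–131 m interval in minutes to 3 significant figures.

7.54 min

ΔT = -4.5 K, ΔS = +0.80 psu (deep − shallow).
Δρ/ρ₀ = −αΔT + βΔS = 9.00 × 10⁻⁴ + 5.76 × 10⁻⁴ = 1.476 × 10⁻³, so Δρ ≈ 1.514 kg m⁻³.
N² = (g/ρ₀)·Δρ/Δz = g·(Δρ/ρ₀)/Δz = 9.8 × 1.476 × 10⁻³ / 75 = 1.9286 × 10⁻⁴ s⁻².
N = √(1.9286 × 10⁻⁴) = 0.013887 rad s⁻¹ → T = 2π/N = 452.45 s = 7.5408 min ≈ 7.54 min.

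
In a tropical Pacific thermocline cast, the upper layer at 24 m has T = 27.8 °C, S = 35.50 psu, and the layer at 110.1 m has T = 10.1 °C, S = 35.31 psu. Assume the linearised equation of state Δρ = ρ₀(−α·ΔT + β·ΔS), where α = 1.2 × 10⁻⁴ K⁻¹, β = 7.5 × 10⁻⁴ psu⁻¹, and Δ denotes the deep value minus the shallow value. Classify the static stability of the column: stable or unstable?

stable

ΔT = 10.1 − 27.8 = -17.7 K and ΔS = 35.31 − 35.50 = -0.19 psu (deep − shallow).
−αΔT = 2.124 × 10⁻³; βΔS = -1.425 × 10⁻⁴; sum Δρ/ρ₀ = 1.9815 × 10⁻³.
Δρ/ρ₀ > 0, so Δρ > 0: deeper water is denser → statically stable.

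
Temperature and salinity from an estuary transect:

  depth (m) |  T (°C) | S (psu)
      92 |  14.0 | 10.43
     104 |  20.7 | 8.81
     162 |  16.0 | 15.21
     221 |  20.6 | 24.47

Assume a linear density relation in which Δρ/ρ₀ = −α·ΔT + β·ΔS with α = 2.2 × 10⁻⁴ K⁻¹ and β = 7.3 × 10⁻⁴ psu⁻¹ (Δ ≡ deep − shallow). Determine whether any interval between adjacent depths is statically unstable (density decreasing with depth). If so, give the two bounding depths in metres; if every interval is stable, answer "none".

92–104 m

Evaluate Δρ/ρ₀ = −αΔT + βΔS across each adjacent pair:
  92–104 m: −αΔT+βΔS = −(2.2 × 10⁻⁴)(+6.7)+(7.3 × 10⁻⁴)(-1.62) = -2.7 × 10⁻³ → UNSTABLE
  104–162 m: −αΔT+βΔS = −(2.2 × 10⁻⁴)(-4.7)+(7.3 × 10⁻⁴)(+6.40) = 5.7 × 10⁻³ → stable
  162–221 m: −αΔT+βΔS = −(2.2 × 10⁻⁴)(+4.6)+(7.3 × 10⁻⁴)(+9.26) = 5.7 × 10⁻³ → stable
The 92–104 m interval has Δρ < 0: lighter water underlies denser water.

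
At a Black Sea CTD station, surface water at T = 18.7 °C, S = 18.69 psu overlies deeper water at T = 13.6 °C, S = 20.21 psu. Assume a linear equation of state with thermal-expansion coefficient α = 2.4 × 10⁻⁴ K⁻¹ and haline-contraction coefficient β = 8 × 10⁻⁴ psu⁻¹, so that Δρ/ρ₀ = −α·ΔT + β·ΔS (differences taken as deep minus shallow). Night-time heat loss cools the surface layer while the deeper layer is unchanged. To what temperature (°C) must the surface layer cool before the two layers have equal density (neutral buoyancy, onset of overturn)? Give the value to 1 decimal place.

8.5 °C

Neutral buoyancy requires Δρ = 0, i.e. −α(T_deep − T_surf′) + β(S_deep − S_surf) = 0.
T_surf′ = T_deep − (β/α)·ΔS = 13.6 − (8 × 10⁻⁴/2.4 × 10⁻⁴)·(+1.52) = 8.533 °C.
Cooling required: 18.7 − (8.533) = 10.167 °C.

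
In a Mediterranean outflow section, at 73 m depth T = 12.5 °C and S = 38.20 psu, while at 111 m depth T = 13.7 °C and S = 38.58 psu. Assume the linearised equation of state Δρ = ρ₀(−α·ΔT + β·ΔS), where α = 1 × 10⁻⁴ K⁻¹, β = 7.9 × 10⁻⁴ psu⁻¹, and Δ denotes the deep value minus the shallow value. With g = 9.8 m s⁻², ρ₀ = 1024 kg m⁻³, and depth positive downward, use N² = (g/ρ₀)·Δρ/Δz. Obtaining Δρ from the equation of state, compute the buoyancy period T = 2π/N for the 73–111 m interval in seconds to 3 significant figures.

ΔT = +1.2 K, ΔS = +0.38 psu (deep − shallow).
Δρ/ρ₀ = −αΔT + βΔS = -1.20 × 10⁻⁴ + 3.002 × 10⁻⁴ = 1.802 × 10⁻⁴, so Δρ ≈ 0.1845 kg m⁻³.
N² = (g/ρ₀)·Δρ/Δz = g·(Δρ/ρ₀)/Δz = 9.8 × 1.802 × 10⁻⁴ / 38 = 4.6473 × 10⁻⁵ s⁻².
N = √(4.6473 × 10⁻⁵) = 6.8171 × 10⁻³ rad s⁻¹ → T = 2π/N = 921.68 s ≈ 922 s.

922 s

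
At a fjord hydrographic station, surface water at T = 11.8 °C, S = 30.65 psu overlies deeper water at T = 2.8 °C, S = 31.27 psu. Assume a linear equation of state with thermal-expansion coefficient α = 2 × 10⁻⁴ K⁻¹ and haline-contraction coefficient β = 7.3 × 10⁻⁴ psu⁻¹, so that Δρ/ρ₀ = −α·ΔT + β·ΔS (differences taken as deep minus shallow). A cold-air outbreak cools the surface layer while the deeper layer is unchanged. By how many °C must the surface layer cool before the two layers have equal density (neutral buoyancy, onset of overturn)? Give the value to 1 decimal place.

11.3 °C

Neutral buoyancy requires Δρ = 0, i.e. −α(T_deep − T_surf′) + β(S_deep − S_surf) = 0.
T_surf′ = T_deep − (β/α)·ΔS = 2.8 − (7.3 × 10⁻⁴/2 × 10⁻⁴)·(+0.62) = 0.537 °C.
Cooling required: 11.8 − (0.537) = 11.263 °C.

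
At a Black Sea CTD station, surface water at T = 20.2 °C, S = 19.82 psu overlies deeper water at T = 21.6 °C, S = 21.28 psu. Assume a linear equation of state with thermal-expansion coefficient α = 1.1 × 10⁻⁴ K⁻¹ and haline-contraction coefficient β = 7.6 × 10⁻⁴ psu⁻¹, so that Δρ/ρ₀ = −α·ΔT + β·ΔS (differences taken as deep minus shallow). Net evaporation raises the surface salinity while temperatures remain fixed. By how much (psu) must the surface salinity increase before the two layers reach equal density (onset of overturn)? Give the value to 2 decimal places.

1.26 psu

Neutral buoyancy requires −α(T_deep − T_surf) + β(S_deep − S_surf′) = 0.
S_surf′ = S_deep − (α/β)·ΔT = 21.28 − (1.1 × 10⁻⁴/7.6 × 10⁻⁴)·(+1.4) = 21.0774 psu.
Increase required: 21.0774 − 19.82 = 1.2574 psu.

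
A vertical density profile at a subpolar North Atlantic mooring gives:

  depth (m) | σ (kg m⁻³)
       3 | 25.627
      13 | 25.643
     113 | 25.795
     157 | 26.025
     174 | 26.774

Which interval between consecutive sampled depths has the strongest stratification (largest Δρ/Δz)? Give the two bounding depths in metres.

Compute the density gradient over each adjacent pair:
  3–13 m: Δρ/Δz = 0.016/10 = 1.6 × 10⁻³ kg m⁻⁴
  13–113 m: Δρ/Δz = 0.152/100 = 1.5 × 10⁻³ kg m⁻⁴
  113–157 m: Δρ/Δz = 0.230/44 = 5.2 × 10⁻³ kg m⁻⁴
  157–174 m: Δρ/Δz = 0.749/17 = 0.044 kg m⁻⁴
The largest gradient is in the 157–174 m interval — the pycnocline.

157–174 m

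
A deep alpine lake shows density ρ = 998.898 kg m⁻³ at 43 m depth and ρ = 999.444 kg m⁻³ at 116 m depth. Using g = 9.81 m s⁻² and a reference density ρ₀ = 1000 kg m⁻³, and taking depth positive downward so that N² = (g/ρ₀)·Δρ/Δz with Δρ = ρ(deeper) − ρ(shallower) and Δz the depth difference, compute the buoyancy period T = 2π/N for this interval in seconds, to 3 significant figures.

734 s

Δρ = 999.444 − 998.898 = 0.546 kg m⁻³ over Δz = 116 − 43 = 73 m.
N² = (9.81/1000) × (0.546/73) = 7.3373 × 10⁻⁵ s⁻².
N = √(7.3373 × 10⁻⁵) = 8.5658 × 10⁻³ rad s⁻¹, so T = 2π/N = 733.52 s ≈ 734 s.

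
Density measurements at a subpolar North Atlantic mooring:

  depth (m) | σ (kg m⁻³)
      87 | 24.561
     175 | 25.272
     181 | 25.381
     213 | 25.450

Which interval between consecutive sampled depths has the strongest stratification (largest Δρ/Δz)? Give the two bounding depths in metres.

Compute the density gradient over each adjacent pair:
  87–175 m: Δρ/Δz = 0.711/88 = 8.1 × 10⁻³ kg m⁻⁴
  175–181 m: Δρ/Δz = 0.109/6 = 0.018 kg m⁻⁴
  181–213 m: Δρ/Δz = 0.069/32 = 2.2 × 10⁻³ kg m⁻⁴
The largest gradient is in the 175–181 m interval — the pycnocline.

175–181 m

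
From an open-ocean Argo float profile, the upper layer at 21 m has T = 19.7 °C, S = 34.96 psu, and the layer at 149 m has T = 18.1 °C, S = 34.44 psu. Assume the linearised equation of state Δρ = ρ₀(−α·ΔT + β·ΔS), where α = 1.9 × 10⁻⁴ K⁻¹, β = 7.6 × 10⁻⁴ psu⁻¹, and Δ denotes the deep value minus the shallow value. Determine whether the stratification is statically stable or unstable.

ΔT = 18.1 − 19.7 = -1.6 K and ΔS = 34.44 − 34.96 = -0.52 psu (deep − shallow).
−αΔT = 3.04 × 10⁻⁴; βΔS = -3.952 × 10⁻⁴; sum Δρ/ρ₀ = -9.12 × 10⁻⁵.
Δρ/ρ₀ < 0, so Δρ < 0: deeper water is lighter → statically unstable; the column would overturn.

unstable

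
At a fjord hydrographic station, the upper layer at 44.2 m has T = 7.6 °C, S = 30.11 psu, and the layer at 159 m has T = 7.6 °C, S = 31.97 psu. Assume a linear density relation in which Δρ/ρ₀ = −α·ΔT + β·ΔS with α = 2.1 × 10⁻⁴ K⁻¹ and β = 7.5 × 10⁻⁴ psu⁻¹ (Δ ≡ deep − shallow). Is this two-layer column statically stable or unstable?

stable

ΔT = 7.6 − 7.6 = +0.0 K and ΔS = 31.97 − 30.11 = +1.86 psu (deep − shallow).
−αΔT = 0; βΔS = 1.395 × 10⁻³; sum Δρ/ρ₀ = 1.395 × 10⁻³.
Δρ/ρ₀ > 0, so Δρ > 0: deeper water is denser → statically stable.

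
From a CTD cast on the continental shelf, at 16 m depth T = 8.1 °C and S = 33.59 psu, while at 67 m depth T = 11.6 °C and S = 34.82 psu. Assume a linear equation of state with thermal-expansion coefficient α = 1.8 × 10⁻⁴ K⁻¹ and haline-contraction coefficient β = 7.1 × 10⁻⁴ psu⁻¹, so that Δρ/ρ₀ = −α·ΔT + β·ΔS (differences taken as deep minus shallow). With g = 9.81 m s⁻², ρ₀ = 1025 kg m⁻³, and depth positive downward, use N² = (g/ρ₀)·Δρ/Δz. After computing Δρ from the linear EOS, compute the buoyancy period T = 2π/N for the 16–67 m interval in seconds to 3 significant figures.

ΔT = +3.5 K, ΔS = +1.23 psu (deep − shallow).
Δρ/ρ₀ = −αΔT + βΔS = -6.30 × 10⁻⁴ + 8.733 × 10⁻⁴ = 2.433 × 10⁻⁴, so Δρ ≈ 0.2494 kg m⁻³.
N² = (g/ρ₀)·Δρ/Δz = g·(Δρ/ρ₀)/Δz = 9.81 × 2.433 × 10⁻⁴ / 51 = 4.6799 × 10⁻⁵ s⁻².
N = √(4.6799 × 10⁻⁵) = 6.8410 × 10⁻³ rad s⁻¹ → T = 2π/N = 918.46 s ≈ 918 s.

918 s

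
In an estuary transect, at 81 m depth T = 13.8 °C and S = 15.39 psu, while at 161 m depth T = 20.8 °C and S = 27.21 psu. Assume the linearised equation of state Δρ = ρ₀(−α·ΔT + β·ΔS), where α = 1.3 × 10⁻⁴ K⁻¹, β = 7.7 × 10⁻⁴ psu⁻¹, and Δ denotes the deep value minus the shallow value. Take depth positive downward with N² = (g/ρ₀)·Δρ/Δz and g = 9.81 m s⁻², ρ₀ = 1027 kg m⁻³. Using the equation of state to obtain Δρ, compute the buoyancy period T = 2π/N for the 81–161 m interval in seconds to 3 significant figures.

ΔT = +7.0 K, ΔS = +11.82 psu (deep − shallow).
Δρ/ρ₀ = −αΔT + βΔS = -9.10 × 10⁻⁴ + 9.1014 × 10⁻³ = 8.1914 × 10⁻³, so Δρ ≈ 8.413 kg m⁻³.
N² = (g/ρ₀)·Δρ/Δz = g·(Δρ/ρ₀)/Δz = 9.81 × 8.1914 × 10⁻³ / 80 = 1.0045 × 10⁻³ s⁻².
N = √(1.0045 × 10⁻³) = 0.031694 rad s⁻¹ → T = 2π/N = 198.25 s ≈ 198 s.

198 s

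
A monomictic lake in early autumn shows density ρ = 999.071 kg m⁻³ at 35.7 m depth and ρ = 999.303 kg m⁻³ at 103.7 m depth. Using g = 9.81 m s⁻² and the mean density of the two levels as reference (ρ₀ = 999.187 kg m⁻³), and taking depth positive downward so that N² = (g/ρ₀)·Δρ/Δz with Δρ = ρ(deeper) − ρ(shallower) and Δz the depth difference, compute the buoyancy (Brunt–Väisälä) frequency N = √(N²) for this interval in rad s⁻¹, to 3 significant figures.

5.79 × 10⁻³ rad s⁻¹

Δρ = 999.303 − 999.071 = 0.232 kg m⁻³ over Δz = 103.7 − 35.7 = 68 m.
N² = (9.81/999.187) × (0.232/68) = 3.3497 × 10⁻⁵ s⁻².
N = √(3.3497 × 10⁻⁵) = 5.7877 × 10⁻³ rad s⁻¹ ≈ 5.79 × 10⁻³ rad s⁻¹.
A positive N² confirms static stability across the interval.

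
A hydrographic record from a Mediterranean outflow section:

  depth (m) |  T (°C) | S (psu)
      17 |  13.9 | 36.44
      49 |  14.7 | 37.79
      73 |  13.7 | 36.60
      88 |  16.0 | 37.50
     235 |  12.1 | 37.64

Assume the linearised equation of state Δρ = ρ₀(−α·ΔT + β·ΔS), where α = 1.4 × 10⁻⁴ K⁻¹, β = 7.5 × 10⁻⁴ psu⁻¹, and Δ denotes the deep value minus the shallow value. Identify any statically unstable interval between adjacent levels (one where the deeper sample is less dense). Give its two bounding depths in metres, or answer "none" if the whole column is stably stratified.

Evaluate Δρ/ρ₀ = −αΔT + βΔS across each adjacent pair:
  17–49 m: −αΔT+βΔS = −(1.4 × 10⁻⁴)(+0.8)+(7.5 × 10⁻⁴)(+1.35) = 9.0 × 10⁻⁴ → stable
  49–73 m: −αΔT+βΔS = −(1.4 × 10⁻⁴)(-1.0)+(7.5 × 10⁻⁴)(-1.19) = -7.5 × 10⁻⁴ → UNSTABLE
  73–88 m: −αΔT+βΔS = −(1.4 × 10⁻⁴)(+2.3)+(7.5 × 10⁻⁴)(+0.90) = 3.5 × 10⁻⁴ → stable
  88–235 m: −αΔT+βΔS = −(1.4 × 10⁻⁴)(-3.9)+(7.5 × 10⁻⁴)(+0.14) = 6.5 × 10⁻⁴ → stable
The 49–73 m interval has Δρ < 0: lighter water underlies denser water.

49–73 m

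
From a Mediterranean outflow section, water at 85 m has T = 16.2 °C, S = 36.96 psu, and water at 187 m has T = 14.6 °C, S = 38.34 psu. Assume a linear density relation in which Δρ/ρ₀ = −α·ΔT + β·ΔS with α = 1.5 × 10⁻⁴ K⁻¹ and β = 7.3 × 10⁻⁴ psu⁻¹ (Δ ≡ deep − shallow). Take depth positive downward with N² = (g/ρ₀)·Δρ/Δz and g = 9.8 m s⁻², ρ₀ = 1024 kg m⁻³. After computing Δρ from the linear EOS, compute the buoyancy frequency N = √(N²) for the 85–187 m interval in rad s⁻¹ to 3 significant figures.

0.0109 rad s⁻¹

ΔT = -1.6 K, ΔS = +1.38 psu (deep − shallow).
Δρ/ρ₀ = −αΔT + βΔS = 2.40 × 10⁻⁴ + 1.0074 × 10⁻³ = 1.2474 × 10⁻³, so Δρ ≈ 1.277 kg m⁻³.
N² = (g/ρ₀)·Δρ/Δz = g·(Δρ/ρ₀)/Δz = 9.8 × 1.2474 × 10⁻³ / 102 = 1.1985 × 10⁻⁴ s⁻².
N = √(1.1985 × 10⁻⁴) = 0.010948 rad s⁻¹ ≈ 0.0109 rad s⁻¹.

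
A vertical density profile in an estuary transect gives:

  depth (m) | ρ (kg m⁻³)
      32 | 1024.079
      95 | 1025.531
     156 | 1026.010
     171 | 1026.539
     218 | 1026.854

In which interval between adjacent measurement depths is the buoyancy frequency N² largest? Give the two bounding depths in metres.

Compute the density gradient over each adjacent pair:
  32–95 m: Δρ/Δz = 1.452/63 = 0.023 kg m⁻⁴
  95–156 m: Δρ/Δz = 0.479/61 = 7.9 × 10⁻³ kg m⁻⁴
  156–171 m: Δρ/Δz = 0.529/15 = 0.035 kg m⁻⁴
  171–218 m: Δρ/Δz = 0.315/47 = 6.7 × 10⁻³ kg m⁻⁴
The largest gradient is in the 156–171 m interval — the pycnocline.

156–171 m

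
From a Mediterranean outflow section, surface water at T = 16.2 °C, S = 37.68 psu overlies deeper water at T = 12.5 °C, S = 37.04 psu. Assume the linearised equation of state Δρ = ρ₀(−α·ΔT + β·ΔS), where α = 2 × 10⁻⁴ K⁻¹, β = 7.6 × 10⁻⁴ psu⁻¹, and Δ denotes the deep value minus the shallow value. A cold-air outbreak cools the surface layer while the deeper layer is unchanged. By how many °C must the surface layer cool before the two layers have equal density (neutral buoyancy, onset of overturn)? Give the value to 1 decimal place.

1.3 °C

Neutral buoyancy requires Δρ = 0, i.e. −α(T_deep − T_surf′) + β(S_deep − S_surf) = 0.
T_surf′ = T_deep − (β/α)·ΔS = 12.5 − (7.6 × 10⁻⁴/2 × 10⁻⁴)·(-0.64) = 14.932 °C.
Cooling required: 16.2 − (14.932) = 1.268 °C.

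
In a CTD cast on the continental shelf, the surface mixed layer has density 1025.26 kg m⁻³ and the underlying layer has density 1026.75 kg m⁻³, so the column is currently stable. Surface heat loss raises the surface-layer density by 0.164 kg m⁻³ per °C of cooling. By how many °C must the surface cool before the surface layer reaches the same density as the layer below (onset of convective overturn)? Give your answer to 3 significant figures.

9.09 °C

Density deficit of the surface layer: 1026.75 − 1025.26 = 1.49 kg m⁻³.
Required change = 1.49 / 0.164 = 9.09 °C.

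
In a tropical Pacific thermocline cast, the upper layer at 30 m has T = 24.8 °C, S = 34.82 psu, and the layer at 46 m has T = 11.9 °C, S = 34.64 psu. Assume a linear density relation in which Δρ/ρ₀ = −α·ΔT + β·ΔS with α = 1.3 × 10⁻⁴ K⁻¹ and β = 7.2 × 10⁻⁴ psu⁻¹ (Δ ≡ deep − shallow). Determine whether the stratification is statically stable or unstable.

ΔT = 11.9 − 24.8 = -12.9 K and ΔS = 34.64 − 34.82 = -0.18 psu (deep − shallow).
−αΔT = 1.677 × 10⁻³; βΔS = -1.296 × 10⁻⁴; sum Δρ/ρ₀ = 1.5474 × 10⁻³.
Δρ/ρ₀ > 0, so Δρ > 0: deeper water is denser → statically stable.

stable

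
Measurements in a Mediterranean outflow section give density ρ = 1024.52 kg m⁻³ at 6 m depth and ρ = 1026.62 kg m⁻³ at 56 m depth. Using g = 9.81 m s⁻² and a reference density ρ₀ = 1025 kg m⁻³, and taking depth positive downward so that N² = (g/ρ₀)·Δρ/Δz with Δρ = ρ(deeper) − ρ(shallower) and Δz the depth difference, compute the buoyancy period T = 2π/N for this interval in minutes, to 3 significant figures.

5.22 min

Δρ = 1026.62 − 1024.52 = 2.10 kg m⁻³ over Δz = 56 − 6 = 50 m.
N² = (9.81/1025) × (2.10/50) = 4.0197 × 10⁻⁴ s⁻².
N = √(4.0197 × 10⁻⁴) = 0.020049 rad s⁻¹, so T = 2π/N = 313.39 s = 5.2232 min ≈ 5.22 min.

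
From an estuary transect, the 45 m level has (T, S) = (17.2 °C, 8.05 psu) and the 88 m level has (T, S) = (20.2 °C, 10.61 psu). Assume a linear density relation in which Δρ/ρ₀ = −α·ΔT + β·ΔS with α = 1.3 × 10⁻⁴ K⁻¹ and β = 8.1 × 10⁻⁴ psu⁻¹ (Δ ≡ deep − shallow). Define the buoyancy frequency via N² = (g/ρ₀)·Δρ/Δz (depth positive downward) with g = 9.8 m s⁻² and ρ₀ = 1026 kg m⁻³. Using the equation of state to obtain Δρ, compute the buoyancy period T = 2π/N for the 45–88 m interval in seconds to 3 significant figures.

321 s

ΔT = +3.0 K, ΔS = +2.56 psu (deep − shallow).
Δρ/ρ₀ = −αΔT + βΔS = -3.90 × 10⁻⁴ + 2.0736 × 10⁻³ = 1.6836 × 10⁻³, so Δρ ≈ 1.727 kg m⁻³.
N² = (g/ρ₀)·Δρ/Δz = g·(Δρ/ρ₀)/Δz = 9.8 × 1.6836 × 10⁻³ / 43 = 3.8370 × 10⁻⁴ s⁻².
N = √(3.8370 × 10⁻⁴) = 0.019588 rad s⁻¹ → T = 2π/N = 320.77 s ≈ 321 s.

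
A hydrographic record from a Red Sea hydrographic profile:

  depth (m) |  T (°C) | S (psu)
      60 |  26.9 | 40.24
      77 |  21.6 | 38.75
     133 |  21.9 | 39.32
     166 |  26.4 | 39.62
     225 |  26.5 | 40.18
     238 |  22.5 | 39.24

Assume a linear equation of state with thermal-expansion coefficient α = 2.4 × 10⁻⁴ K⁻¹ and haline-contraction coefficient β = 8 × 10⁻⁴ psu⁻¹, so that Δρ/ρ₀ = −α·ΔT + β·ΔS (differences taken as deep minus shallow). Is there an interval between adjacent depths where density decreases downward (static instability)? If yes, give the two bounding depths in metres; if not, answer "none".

133–166 m

Evaluate Δρ/ρ₀ = −αΔT + βΔS across each adjacent pair:
  60–77 m: −αΔT+βΔS = −(2.4 × 10⁻⁴)(-5.3)+(8 × 10⁻⁴)(-1.49) = 8.0 × 10⁻⁵ → stable
  77–133 m: −αΔT+βΔS = −(2.4 × 10⁻⁴)(+0.3)+(8 × 10⁻⁴)(+0.57) = 3.8 × 10⁻⁴ → stable
  133–166 m: −αΔT+βΔS = −(2.4 × 10⁻⁴)(+4.5)+(8 × 10⁻⁴)(+0.30) = -8.4 × 10⁻⁴ → UNSTABLE
  166–225 m: −αΔT+βΔS = −(2.4 × 10⁻⁴)(+0.1)+(8 × 10⁻⁴)(+0.56) = 4.2 × 10⁻⁴ → stable
  225–238 m: −αΔT+βΔS = −(2.4 × 10⁻⁴)(-4.0)+(8 × 10⁻⁴)(-0.94) = 2.1 × 10⁻⁴ → stable
The 133–166 m interval has Δρ < 0: lighter water underlies denser water.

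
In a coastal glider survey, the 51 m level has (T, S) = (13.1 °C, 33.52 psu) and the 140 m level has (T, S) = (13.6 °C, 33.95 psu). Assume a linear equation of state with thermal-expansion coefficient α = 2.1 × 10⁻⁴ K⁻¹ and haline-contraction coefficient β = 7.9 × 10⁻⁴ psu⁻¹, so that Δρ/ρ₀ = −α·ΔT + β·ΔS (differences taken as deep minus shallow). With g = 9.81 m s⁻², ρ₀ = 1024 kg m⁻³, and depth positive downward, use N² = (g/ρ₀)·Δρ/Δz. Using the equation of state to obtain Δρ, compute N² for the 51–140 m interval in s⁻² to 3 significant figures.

ΔT = +0.5 K, ΔS = +0.43 psu (deep − shallow).
Δρ/ρ₀ = −αΔT + βΔS = -1.05 × 10⁻⁴ + 3.397 × 10⁻⁴ = 2.347 × 10⁻⁴, so Δρ ≈ 0.2403 kg m⁻³.
N² = (g/ρ₀)·Δρ/Δz = g·(Δρ/ρ₀)/Δz = 9.81 × 2.347 × 10⁻⁴ / 89 = 2.5870 × 10⁻⁵ s⁻² ≈ 2.59 × 10⁻⁵ s⁻².

2.59 × 10⁻⁵ s⁻²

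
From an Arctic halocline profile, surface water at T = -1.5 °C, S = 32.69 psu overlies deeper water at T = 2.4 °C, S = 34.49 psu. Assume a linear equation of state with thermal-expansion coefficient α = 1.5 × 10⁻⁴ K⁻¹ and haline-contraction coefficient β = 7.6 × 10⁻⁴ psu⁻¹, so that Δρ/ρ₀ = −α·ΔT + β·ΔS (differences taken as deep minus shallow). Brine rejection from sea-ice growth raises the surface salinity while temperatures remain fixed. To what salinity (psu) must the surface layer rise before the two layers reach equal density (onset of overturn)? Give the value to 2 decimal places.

33.72 psu

Neutral buoyancy requires −α(T_deep − T_surf) + β(S_deep − S_surf′) = 0.
S_surf′ = S_deep − (α/β)·ΔT = 34.49 − (1.5 × 10⁻⁴/7.6 × 10⁻⁴)·(+3.9) = 33.7203 psu.
Increase required: 33.7203 − 32.69 = 1.0303 psu.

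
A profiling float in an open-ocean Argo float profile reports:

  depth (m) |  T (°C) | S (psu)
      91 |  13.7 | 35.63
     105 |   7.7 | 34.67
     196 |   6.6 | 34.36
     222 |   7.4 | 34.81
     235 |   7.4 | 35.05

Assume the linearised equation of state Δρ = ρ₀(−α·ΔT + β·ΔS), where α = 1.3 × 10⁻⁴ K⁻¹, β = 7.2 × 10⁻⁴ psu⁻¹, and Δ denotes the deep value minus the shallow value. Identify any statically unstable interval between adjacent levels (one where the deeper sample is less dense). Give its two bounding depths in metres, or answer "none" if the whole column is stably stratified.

Evaluate Δρ/ρ₀ = −αΔT + βΔS across each adjacent pair:
  91–105 m: −αΔT+βΔS = −(1.3 × 10⁻⁴)(-6.0)+(7.2 × 10⁻⁴)(-0.96) = 8.9 × 10⁻⁵ → stable
  105–196 m: −αΔT+βΔS = −(1.3 × 10⁻⁴)(-1.1)+(7.2 × 10⁻⁴)(-0.31) = -8.0 × 10⁻⁵ → UNSTABLE
  196–222 m: −αΔT+βΔS = −(1.3 × 10⁻⁴)(+0.8)+(7.2 × 10⁻⁴)(+0.45) = 2.2 × 10⁻⁴ → stable
  222–235 m: −αΔT+βΔS = −(1.3 × 10⁻⁴)(+0.0)+(7.2 × 10⁻⁴)(+0.24) = 1.7 × 10⁻⁴ → stable
The 105–196 m interval has Δρ < 0: lighter water underlies denser water.

105–196 m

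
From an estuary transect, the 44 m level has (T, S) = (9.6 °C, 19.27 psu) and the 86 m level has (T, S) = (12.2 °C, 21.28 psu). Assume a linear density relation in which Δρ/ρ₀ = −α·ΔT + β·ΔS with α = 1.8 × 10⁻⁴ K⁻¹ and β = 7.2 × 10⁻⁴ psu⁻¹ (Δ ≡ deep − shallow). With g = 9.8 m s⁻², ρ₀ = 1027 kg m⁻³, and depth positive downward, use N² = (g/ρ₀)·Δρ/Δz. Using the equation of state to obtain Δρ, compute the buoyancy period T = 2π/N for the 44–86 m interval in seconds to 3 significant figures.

416 s

ΔT = +2.6 K, ΔS = +2.01 psu (deep − shallow).
Δρ/ρ₀ = −αΔT + βΔS = -4.68 × 10⁻⁴ + 1.4472 × 10⁻³ = 9.792 × 10⁻⁴, so Δρ ≈ 1.006 kg m⁻³.
N² = (g/ρ₀)·Δρ/Δz = g·(Δρ/ρ₀)/Δz = 9.8 × 9.792 × 10⁻⁴ / 42 = 2.2848 × 10⁻⁴ s⁻².
N = √(2.2848 × 10⁻⁴) = 0.015116 rad s⁻¹ → T = 2π/N = 415.66 s ≈ 416 s.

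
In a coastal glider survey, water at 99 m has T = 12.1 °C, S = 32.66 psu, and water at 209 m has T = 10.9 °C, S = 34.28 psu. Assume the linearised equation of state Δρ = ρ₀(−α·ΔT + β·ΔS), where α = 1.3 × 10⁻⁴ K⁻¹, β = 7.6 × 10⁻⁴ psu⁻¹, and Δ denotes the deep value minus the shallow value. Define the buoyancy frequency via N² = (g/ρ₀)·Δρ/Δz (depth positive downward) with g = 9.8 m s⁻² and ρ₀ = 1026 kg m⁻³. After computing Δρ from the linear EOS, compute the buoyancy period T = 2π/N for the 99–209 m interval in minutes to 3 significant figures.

9.42 min

ΔT = -1.2 K, ΔS = +1.62 psu (deep − shallow).
Δρ/ρ₀ = −αΔT + βΔS = 1.56 × 10⁻⁴ + 1.2312 × 10⁻³ = 1.3872 × 10⁻³, so Δρ ≈ 1.423 kg m⁻³.
N² = (g/ρ₀)·Δρ/Δz = g·(Δρ/ρ₀)/Δz = 9.8 × 1.3872 × 10⁻³ / 110 = 1.2359 × 10⁻⁴ s⁻².
N = √(1.2359 × 10⁻⁴) = 0.011117 rad s⁻¹ → T = 2π/N = 565.19 s = 9.4198 min ≈ 9.42 min.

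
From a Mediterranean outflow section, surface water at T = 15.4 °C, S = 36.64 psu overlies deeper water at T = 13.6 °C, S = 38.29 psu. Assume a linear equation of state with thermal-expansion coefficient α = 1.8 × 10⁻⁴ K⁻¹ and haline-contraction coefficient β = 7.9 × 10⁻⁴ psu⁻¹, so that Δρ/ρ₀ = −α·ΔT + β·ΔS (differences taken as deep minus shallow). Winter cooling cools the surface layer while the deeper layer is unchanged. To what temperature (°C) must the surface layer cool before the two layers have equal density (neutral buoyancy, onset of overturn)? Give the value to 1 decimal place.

6.4 °C

Neutral buoyancy requires Δρ = 0, i.e. −α(T_deep − T_surf′) + β(S_deep − S_surf) = 0.
T_surf′ = T_deep − (β/α)·ΔS = 13.6 − (7.9 × 10⁻⁴/1.8 × 10⁻⁴)·(+1.65) = 6.358 °C.
Cooling required: 15.4 − (6.358) = 9.042 °C.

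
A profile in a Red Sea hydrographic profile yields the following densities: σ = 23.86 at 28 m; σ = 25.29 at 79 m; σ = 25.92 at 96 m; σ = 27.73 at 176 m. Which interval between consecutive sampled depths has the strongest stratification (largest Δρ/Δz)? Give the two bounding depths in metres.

79–96 m

Compute the density gradient over each adjacent pair:
  28–79 m: Δρ/Δz = 1.43/51 = 0.028 kg m⁻⁴
  79–96 m: Δρ/Δz = 0.63/17 = 0.037 kg m⁻⁴
  96–176 m: Δρ/Δz = 1.81/80 = 0.023 kg m⁻⁴
The largest gradient is in the 79–96 m interval — the pycnocline.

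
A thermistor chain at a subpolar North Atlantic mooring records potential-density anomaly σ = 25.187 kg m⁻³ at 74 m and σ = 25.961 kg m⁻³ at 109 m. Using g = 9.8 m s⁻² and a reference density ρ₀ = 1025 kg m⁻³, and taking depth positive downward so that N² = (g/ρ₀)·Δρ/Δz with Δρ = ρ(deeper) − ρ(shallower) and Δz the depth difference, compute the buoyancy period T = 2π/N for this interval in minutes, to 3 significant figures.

Δρ = 1025.961 − 1025.187 = 0.774 kg m⁻³ over Δz = 109 − 74 = 35 m.
N² = (9.8/1025) × (0.774/35) = 2.1143 × 10⁻⁴ s⁻².
N = √(2.1143 × 10⁻⁴) = 0.014541 rad s⁻¹, so T = 2π/N = 432.10 s = 7.2017 min ≈ 7.20 min.

7.20 min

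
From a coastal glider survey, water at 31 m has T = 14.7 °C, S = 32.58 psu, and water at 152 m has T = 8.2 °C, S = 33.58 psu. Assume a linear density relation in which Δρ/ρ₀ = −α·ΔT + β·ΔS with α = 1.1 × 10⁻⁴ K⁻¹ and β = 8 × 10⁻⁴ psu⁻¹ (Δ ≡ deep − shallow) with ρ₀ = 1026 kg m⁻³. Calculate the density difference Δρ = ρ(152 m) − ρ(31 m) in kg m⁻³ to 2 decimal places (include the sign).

ΔT = -6.5 K, ΔS = +1.00 psu (deep − shallow).
Δρ/ρ₀ = −(1.1 × 10⁻⁴)(-6.5) + (8 × 10⁻⁴)(+1.00) = 1.515 × 10⁻³.
Δρ = 1026 × (1.515 × 10⁻³) = +1.55 kg m⁻³.
Positive Δρ: denser below, stable.

+1.55 kg m⁻³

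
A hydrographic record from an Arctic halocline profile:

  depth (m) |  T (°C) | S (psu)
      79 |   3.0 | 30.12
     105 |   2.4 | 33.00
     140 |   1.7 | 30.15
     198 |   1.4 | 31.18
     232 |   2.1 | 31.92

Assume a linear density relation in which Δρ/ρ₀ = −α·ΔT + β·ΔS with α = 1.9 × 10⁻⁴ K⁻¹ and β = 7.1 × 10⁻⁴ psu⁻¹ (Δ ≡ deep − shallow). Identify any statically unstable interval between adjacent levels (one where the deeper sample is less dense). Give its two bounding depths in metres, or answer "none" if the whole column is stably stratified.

Evaluate Δρ/ρ₀ = −αΔT + βΔS across each adjacent pair:
  79–105 m: −αΔT+βΔS = −(1.9 × 10⁻⁴)(-0.6)+(7.1 × 10⁻⁴)(+2.88) = 2.2 × 10⁻³ → stable
  105–140 m: −αΔT+βΔS = −(1.9 × 10⁻⁴)(-0.7)+(7.1 × 10⁻⁴)(-2.85) = -1.9 × 10⁻³ → UNSTABLE
  140–198 m: −αΔT+βΔS = −(1.9 × 10⁻⁴)(-0.3)+(7.1 × 10⁻⁴)(+1.03) = 7.9 × 10⁻⁴ → stable
  198–232 m: −αΔT+βΔS = −(1.9 × 10⁻⁴)(+0.7)+(7.1 × 10⁻⁴)(+0.74) = 3.9 × 10⁻⁴ → stable
The 105–140 m interval has Δρ < 0: lighter water underlies denser water.

105–140 m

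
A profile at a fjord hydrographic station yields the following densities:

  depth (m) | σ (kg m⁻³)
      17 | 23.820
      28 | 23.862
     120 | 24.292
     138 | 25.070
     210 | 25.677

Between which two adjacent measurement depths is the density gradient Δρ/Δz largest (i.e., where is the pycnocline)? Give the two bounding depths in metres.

Compute the density gradient over each adjacent pair:
  17–28 m: Δρ/Δz = 0.042/11 = 3.8 × 10⁻³ kg m⁻⁴
  28–120 m: Δρ/Δz = 0.430/92 = 4.7 × 10⁻³ kg m⁻⁴
  120–138 m: Δρ/Δz = 0.778/18 = 0.043 kg m⁻⁴
  138–210 m: Δρ/Δz = 0.607/72 = 8.4 × 10⁻³ kg m⁻⁴
The largest gradient is in the 120–138 m interval — the pycnocline.

120–138 m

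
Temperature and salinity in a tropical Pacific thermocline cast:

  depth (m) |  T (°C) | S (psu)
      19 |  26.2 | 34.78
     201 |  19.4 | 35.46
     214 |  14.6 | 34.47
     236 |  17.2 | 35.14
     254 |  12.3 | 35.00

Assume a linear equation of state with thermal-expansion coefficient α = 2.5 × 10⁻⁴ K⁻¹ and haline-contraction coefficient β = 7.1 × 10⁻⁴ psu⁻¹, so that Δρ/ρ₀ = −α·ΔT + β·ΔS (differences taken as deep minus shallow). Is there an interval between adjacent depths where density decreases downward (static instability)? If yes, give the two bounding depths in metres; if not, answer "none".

214–236 m

Evaluate Δρ/ρ₀ = −αΔT + βΔS across each adjacent pair:
  19–201 m: −αΔT+βΔS = −(2.5 × 10⁻⁴)(-6.8)+(7.1 × 10⁻⁴)(+0.68) = 2.2 × 10⁻³ → stable
  201–214 m: −αΔT+βΔS = −(2.5 × 10⁻⁴)(-4.8)+(7.1 × 10⁻⁴)(-0.99) = 5.0 × 10⁻⁴ → stable
  214–236 m: −αΔT+βΔS = −(2.5 × 10⁻⁴)(+2.6)+(7.1 × 10⁻⁴)(+0.67) = -1.7 × 10⁻⁴ → UNSTABLE
  236–254 m: −αΔT+βΔS = −(2.5 × 10⁻⁴)(-4.9)+(7.1 × 10⁻⁴)(-0.14) = 1.1 × 10⁻³ → stable
The 214–236 m interval has Δρ < 0: lighter water underlies denser water.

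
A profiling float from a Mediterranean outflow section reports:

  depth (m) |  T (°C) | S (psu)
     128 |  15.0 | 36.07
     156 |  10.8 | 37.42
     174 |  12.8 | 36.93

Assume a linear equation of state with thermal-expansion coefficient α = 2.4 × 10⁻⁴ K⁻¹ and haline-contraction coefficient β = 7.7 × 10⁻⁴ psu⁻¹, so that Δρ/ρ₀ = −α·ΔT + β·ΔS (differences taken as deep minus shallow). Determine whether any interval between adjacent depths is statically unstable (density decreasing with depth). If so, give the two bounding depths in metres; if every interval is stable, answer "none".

Evaluate Δρ/ρ₀ = −αΔT + βΔS across each adjacent pair:
  128–156 m: −αΔT+βΔS = −(2.4 × 10⁻⁴)(-4.2)+(7.7 × 10⁻⁴)(+1.35) = 2.0 × 10⁻³ → stable
  156–174 m: −αΔT+βΔS = −(2.4 × 10⁻⁴)(+2.0)+(7.7 × 10⁻⁴)(-0.49) = -8.6 × 10⁻⁴ → UNSTABLE
The 156–174 m interval has Δρ < 0: lighter water underlies denser water.

156–174 m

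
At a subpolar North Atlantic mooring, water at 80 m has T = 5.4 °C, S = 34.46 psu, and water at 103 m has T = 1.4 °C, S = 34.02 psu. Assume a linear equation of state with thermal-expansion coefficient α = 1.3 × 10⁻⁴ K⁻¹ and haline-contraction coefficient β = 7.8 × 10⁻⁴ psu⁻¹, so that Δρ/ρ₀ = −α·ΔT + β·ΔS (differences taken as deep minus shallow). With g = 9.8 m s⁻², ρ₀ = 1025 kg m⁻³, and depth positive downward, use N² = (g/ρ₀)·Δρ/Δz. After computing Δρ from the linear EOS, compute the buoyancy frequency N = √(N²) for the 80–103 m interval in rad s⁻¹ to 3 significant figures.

ΔT = -4.0 K, ΔS = -0.44 psu (deep − shallow).
Δρ/ρ₀ = −αΔT + βΔS = 5.20 × 10⁻⁴ − 3.432 × 10⁻⁴ = 1.768 × 10⁻⁴, so Δρ ≈ 0.1812 kg m⁻³.
N² = (g/ρ₀)·Δρ/Δz = g·(Δρ/ρ₀)/Δz = 9.8 × 1.768 × 10⁻⁴ / 23 = 7.5332 × 10⁻⁵ s⁻².
N = √(7.5332 × 10⁻⁵) = 8.6794 × 10⁻³ rad s⁻¹ ≈ 8.68 × 10⁻³ rad s⁻¹.

8.68 × 10⁻³ rad s⁻¹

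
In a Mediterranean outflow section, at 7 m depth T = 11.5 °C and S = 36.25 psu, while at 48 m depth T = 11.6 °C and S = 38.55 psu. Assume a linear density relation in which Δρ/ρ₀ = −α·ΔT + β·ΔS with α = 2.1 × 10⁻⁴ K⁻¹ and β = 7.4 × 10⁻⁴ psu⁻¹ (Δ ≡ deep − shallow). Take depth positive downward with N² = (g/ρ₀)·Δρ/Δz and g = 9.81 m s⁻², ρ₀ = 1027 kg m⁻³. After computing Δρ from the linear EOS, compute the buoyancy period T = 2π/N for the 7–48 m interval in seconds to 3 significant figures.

ΔT = +0.1 K, ΔS = +2.30 psu (deep − shallow).
Δρ/ρ₀ = −αΔT + βΔS = -2.10 × 10⁻⁵ + 1.702 × 10⁻³ = 1.681 × 10⁻³, so Δρ ≈ 1.726 kg m⁻³.
N² = (g/ρ₀)·Δρ/Δz = g·(Δρ/ρ₀)/Δz = 9.81 × 1.681 × 10⁻³ / 41 = 4.0221 × 10⁻⁴ s⁻².
N = √(4.0221 × 10⁻⁴) = 0.020055 rad s⁻¹ → T = 2π/N = 313.30 s ≈ 313 s.

313 s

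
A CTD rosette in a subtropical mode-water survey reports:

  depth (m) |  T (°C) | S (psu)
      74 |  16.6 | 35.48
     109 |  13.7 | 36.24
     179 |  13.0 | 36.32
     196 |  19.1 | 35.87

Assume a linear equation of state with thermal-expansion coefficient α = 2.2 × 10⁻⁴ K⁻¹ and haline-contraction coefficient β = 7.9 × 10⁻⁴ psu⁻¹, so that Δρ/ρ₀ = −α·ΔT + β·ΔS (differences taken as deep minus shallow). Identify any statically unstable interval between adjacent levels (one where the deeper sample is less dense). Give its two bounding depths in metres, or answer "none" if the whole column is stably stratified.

179–196 m

Evaluate Δρ/ρ₀ = −αΔT + βΔS across each adjacent pair:
  74–109 m: −αΔT+βΔS = −(2.2 × 10⁻⁴)(-2.9)+(7.9 × 10⁻⁴)(+0.76) = 1.2 × 10⁻³ → stable
  109–179 m: −αΔT+βΔS = −(2.2 × 10⁻⁴)(-0.7)+(7.9 × 10⁻⁴)(+0.08) = 2.2 × 10⁻⁴ → stable
  179–196 m: −αΔT+βΔS = −(2.2 × 10⁻⁴)(+6.1)+(7.9 × 10⁻⁴)(-0.45) = -1.7 × 10⁻³ → UNSTABLE
The 179–196 m interval has Δρ < 0: lighter water underlies denser water.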